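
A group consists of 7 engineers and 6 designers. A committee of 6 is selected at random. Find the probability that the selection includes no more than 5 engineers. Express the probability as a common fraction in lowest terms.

1709/1716

There are C(13,6) = 1716 ways to choose the 6.
The complement is exactly 6 engineers: C(7,6)·C(6,0) = 7.
Probability = 1 − 7/1716 = 1709/1716.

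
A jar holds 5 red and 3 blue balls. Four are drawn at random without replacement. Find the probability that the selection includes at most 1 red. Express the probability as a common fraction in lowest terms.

1/14

Total selections: C(8,4) = 70.
Favorable selections (at most 1 red): C(5,1)·C(3,3) = 5.
Probability = 5/70 = 1/14.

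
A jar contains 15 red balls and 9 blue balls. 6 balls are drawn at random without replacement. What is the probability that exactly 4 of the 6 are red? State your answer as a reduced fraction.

1755/4807

The sample space is all 6-subsets of the 24: C(24,6) = 134596.
Selections with exactly 4 red: choose 4 of the 15 red and 2 of the 9 blue, C(15,4)·C(9,2) = 1365·36 = 49140.
Probability = 49140/134596 = 1755/4807.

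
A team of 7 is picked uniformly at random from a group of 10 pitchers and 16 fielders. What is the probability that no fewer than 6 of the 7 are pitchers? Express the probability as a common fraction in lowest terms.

Total selections: C(26,7) = 657800.
Favorable selections (no fewer than 6 pitchers): C(10,6)·C(16,1) + C(10,7)·C(16,0) = 3360 + 120 = 3480.
Probability = 3480/657800 = 87/16445.

87/16445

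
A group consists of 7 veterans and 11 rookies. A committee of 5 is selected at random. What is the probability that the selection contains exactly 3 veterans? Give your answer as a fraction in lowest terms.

There are C(18,5) = 8568 ways to choose 5 from 18.
Selections with exactly 3 veterans: choose 3 of the 7 veterans and 2 of the 11 rookies, C(7,3)·C(11,2) = 35·55 = 1925.
Probability = 1925/8568 = 275/1224.

275/1224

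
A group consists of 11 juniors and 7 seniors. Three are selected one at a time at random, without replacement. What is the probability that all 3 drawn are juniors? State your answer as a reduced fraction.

Multiply the conditional probabilities at each draw: 11/18 · 10/17 · 9/16 = 990/4896 = 55/272.

55/272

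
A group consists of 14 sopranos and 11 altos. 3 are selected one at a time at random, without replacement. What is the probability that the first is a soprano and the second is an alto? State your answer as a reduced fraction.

77/300

Multiply the conditional probabilities at each draw: 14/25 · 11/24 = 154/600 = 77/300.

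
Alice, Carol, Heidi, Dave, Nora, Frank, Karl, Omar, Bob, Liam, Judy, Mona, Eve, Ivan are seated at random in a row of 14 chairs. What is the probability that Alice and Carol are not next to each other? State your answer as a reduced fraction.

There are 14! = 87178291200 arrangements.
Arrangements with Alice and Carol adjacent: 2·13! = 12454041600.
So not adjacent: 87178291200 − 12454041600 = 74724249600, probability 74724249600/87178291200 = 6/7.

6/7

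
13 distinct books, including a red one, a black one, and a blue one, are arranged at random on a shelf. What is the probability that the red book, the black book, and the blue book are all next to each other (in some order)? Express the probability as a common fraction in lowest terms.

1/26

There are 13! = 6227020800 arrangements.
Treat the three as one block: 11! placements × 3! orders within the block = 39916800·6 = 239500800.
Probability = 239500800/6227020800 = 1/26.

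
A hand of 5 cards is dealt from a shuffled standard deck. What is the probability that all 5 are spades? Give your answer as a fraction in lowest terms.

33/66640

There are C(52,5) = 2598960 possible 5-card hands.
Hands that are all spades: C(13,5) = 1287.
Probability = 1287/2598960 = 33/66640.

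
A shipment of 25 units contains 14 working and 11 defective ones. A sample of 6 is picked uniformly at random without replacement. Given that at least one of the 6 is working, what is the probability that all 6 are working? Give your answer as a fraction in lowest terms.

39/2294

Work in counts. Selections with at least one working: C(25,6) − C(11,6) = 177100 − 462 = 176638.
Of those, selections where all 6 are working: C(14,6) = 3003.
Conditional probability = 3003/176638 = 39/2294.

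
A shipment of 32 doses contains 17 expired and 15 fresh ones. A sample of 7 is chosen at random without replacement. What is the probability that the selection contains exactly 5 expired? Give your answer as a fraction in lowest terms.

There are C(32,7) = 3365856 ways to choose 7 from 32.
Selections with exactly 5 expired: choose 5 of the 17 expired and 2 of the 15 fresh, C(17,5)·C(15,2) = 6188·105 = 649740.
Probability = 649740/3365856 = 4165/21576.

4165/21576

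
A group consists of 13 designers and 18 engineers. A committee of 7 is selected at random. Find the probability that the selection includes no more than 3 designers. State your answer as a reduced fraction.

Total selections: C(31,7) = 2629575.
Favorable selections (no more than 3 designers): C(13,0)·C(18,7) + C(13,1)·C(18,6) + C(13,2)·C(18,5) + C(13,3)·C(18,4) = 31824 + 241332 + 668304 + 875160 = 1816620.
Probability = 1816620/2629575 = 9316/13485.

9316/13485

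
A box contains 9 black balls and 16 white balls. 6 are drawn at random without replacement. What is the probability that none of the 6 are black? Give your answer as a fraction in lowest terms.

There are C(25,6) = 177100 possible selections.
Selections with no black (all white): C(16,6) = 8008.
Probability = 8008/177100 = 26/575.

26/575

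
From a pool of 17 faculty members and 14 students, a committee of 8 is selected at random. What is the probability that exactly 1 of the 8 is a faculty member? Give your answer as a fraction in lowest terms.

Total number of selections: C(31,8) = 7888725.
Selections with exactly 1 faculty member: choose 1 of the 17 faculty members and 7 of the 14 students, C(17,1)·C(14,7) = 17·3432 = 58344.
Probability = 58344/7888725 = 1496/202275.

1496/202275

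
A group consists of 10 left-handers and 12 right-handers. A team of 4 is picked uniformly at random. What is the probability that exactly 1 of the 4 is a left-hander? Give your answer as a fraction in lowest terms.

The sample space is all 4-subsets of the 22: C(22,4) = 7315.
Selections with exactly 1 left-hander: choose 1 of the 10 left-handers and 3 of the 12 right-handers, C(10,1)·C(12,3) = 10·220 = 2200.
Probability = 2200/7315 = 40/133.

40/133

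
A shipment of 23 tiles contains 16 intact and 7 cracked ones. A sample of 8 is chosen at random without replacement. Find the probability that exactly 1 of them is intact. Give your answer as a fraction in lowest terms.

The sample space is all 8-subsets of the 23: C(23,8) = 490314.
Selections with exactly 1 intact: choose 1 of the 16 intact and 7 of the 7 cracked, C(16,1)·C(7,7) = 16·1 = 16.
Probability = 16/490314 = 8/245157.

8/245157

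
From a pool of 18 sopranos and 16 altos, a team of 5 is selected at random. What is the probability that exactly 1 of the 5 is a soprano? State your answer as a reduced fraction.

Total number of selections: C(34,5) = 278256.
Selections with exactly 1 soprano: choose 1 of the 18 sopranos and 4 of the 16 altos, C(18,1)·C(16,4) = 18·1820 = 32760.
Probability = 32760/278256 = 1365/11594.

1365/11594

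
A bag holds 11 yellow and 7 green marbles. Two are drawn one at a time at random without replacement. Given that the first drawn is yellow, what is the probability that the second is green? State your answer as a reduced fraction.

7/17

After removing one yellow, 17 remain: 10 yellow and 7 green.
So the probability the next is green is 7/17.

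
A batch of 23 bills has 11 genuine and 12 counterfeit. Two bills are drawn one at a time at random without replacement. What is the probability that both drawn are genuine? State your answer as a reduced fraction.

Multiply the conditional probabilities at each draw: 11/23 · 10/22 = 110/506 = 5/23.

5/23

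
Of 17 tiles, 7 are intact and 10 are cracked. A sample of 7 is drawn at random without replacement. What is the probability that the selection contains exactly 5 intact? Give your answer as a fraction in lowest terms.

The sample space is all 7-subsets of the 17: C(17,7) = 19448.
Selections with exactly 5 intact: choose 5 of the 7 intact and 2 of the 10 cracked, C(7,5)·C(10,2) = 21·45 = 945.
Probability = 945/19448.

945/19448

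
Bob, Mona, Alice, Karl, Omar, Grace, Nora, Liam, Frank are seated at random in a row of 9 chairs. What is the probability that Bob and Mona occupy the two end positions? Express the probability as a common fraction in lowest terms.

1/36

There are 9! = 362880 arrangements.
Place Bob and Mona at the ends in 2 ways, arrange the remaining 7 in 7! = 5040 ways: 2·5040 = 10080.
Probability = 10080/362880 = 1/36.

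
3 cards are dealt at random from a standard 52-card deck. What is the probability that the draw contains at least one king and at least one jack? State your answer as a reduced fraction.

There are C(52,3) = 22100 possible draws.
By inclusion-exclusion on the complements, draws missing all kings or all jacks: C(48,3) + C(48,3) − C(44,3) = 17296 + 17296 − 13244 = 21348.
So draws with at least one of each: 22100 − 21348 = 752, probability 752/22100 = 188/5525.

188/5525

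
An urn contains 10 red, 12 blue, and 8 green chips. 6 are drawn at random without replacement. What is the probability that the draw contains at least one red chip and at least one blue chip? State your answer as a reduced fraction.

536479/593775

There are C(30,6) = 593775 possible draws.
By inclusion-exclusion on the complements, draws missing all red or all blue: C(20,6) + C(18,6) − C(8,6) = 38760 + 18564 − 28 = 57296.
So draws with at least one of each: 593775 − 57296 = 536479, probability 536479/593775.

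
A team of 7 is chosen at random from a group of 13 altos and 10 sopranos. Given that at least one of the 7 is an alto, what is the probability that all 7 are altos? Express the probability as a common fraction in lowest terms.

44/6283

Work in counts. Selections with at least one alto: C(23,7) − C(10,7) = 245157 − 120 = 245037.
Of those, selections where all 7 are altos: C(13,7) = 1716.
Conditional probability = 1716/245037 = 44/6283.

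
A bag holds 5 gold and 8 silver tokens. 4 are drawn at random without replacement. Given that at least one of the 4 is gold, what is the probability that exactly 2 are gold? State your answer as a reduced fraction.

Work in counts. Selections with at least one gold: C(13,4) − C(8,4) = 715 − 70 = 645.
Of those, selections where exactly 2 are gold: C(5,2)·C(8,2) = 10·28 = 280.
Conditional probability = 280/645 = 56/129.

56/129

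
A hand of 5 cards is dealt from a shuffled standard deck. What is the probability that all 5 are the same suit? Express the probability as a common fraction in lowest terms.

There are C(52,5) = 2598960 possible 5-card hands.
Hands of one suit: 4 suits × C(13,5) = 4·1287 = 5148.
Probability = 5148/2598960 = 33/16660.

33/16660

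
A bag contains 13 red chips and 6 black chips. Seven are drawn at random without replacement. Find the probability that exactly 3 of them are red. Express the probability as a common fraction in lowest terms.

55/646

The sample space is all 7-subsets of the 19: C(19,7) = 50388.
Selections with exactly 3 red: choose 3 of the 13 red and 4 of the 6 black, C(13,3)·C(6,4) = 286·15 = 4290.
Probability = 4290/50388 = 55/646.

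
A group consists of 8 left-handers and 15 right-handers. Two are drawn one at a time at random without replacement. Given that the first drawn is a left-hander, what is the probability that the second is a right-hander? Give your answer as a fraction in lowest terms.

15/22

After removing one left-hander, 22 remain: 7 left-handers and 15 right-handers.
So the probability the next is a right-hander is 15/22.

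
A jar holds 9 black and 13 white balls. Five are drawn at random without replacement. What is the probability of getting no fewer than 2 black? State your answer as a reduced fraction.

94/133

There are C(22,5) = 26334 ways to choose the 5.
Count the complement (fewer than 2 black): C(9,0)·C(13,5) + C(9,1)·C(13,4) = 1287 + 6435 = 7722.
Probability = 1 − 7722/26334 = 18612/26334 = 94/133.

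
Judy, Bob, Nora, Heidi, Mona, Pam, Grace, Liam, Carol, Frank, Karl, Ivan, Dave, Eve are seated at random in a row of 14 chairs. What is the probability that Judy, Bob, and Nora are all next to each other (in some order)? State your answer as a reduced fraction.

There are 14! = 87178291200 arrangements.
Treat the three as one block: 12! placements × 3! orders within the block = 479001600·6 = 2874009600.
Probability = 2874009600/87178291200 = 3/91.

3/91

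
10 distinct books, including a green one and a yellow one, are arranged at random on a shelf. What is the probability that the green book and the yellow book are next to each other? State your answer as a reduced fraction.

There are 10! = 3628800 arrangements.
Treat the green book and the yellow book as a block: 9! arrangements of the blocks × 2 orders within the block = 2·362880 = 725760.
Probability = 725760/3628800 = 1/5.

1/5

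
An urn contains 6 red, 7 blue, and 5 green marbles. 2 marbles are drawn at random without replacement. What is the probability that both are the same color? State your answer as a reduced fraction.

46/153

There are C(18,2) = 153 ways to draw 2 marbles.
All same color: C(6,2) + C(7,2) + C(5,2) = 15 + 21 + 10 = 46.
Probability = 46/153.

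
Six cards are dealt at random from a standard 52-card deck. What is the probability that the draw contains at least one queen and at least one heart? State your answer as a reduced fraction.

6772177/20358520

There are C(52,6) = 20358520 possible draws.
By inclusion-exclusion on the complements, draws missing all queens or all hearts: C(48,6) + C(39,6) − C(36,6) = 12271512 + 3262623 − 1947792 = 13586343.
So draws with at least one of each: 20358520 − 13586343 = 6772177, probability 6772177/20358520.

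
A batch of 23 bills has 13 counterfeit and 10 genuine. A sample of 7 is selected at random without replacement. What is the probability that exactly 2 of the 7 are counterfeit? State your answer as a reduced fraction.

6552/81719

Total number of selections: C(23,7) = 245157.
Selections with exactly 2 counterfeit: choose 2 of the 13 counterfeit and 5 of the 10 genuine, C(13,2)·C(10,5) = 78·252 = 19656.
Probability = 19656/245157 = 6552/81719.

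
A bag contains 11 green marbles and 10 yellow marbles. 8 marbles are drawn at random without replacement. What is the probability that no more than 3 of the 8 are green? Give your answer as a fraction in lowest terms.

173/646

Total selections: C(21,8) = 203490.
Favorable selections (no more than 3 green): C(11,0)·C(10,8) + C(11,1)·C(10,7) + C(11,2)·C(10,6) + C(11,3)·C(10,5) = 45 + 1320 + 11550 + 41580 = 54495.
Probability = 54495/203490 = 173/646.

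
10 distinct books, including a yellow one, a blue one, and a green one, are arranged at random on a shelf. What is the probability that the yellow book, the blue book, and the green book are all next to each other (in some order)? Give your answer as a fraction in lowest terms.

There are 10! = 3628800 arrangements.
Treat the three as one block: 8! placements × 3! orders within the block = 40320·6 = 241920.
Probability = 241920/3628800 = 1/15.

1/15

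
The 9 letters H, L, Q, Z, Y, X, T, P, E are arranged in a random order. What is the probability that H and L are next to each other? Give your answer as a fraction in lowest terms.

2/9

There are 9! = 362880 arrangements.
Treat H and L as a block: 8! arrangements of the blocks × 2 orders within the block = 2·40320 = 80640.
Probability = 80640/362880 = 2/9.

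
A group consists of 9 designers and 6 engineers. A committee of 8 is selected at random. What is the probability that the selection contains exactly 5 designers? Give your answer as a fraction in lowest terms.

The sample space is all 8-subsets of the 15: C(15,8) = 6435.
Selections with exactly 5 designers: choose 5 of the 9 designers and 3 of the 6 engineers, C(9,5)·C(6,3) = 126·20 = 2520.
Probability = 2520/6435 = 56/143.

56/143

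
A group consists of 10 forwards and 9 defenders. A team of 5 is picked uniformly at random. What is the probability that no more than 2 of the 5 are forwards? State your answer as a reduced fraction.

287/646

Total selections: C(19,5) = 11628.
Favorable selections (no more than 2 forwards): C(10,0)·C(9,5) + C(10,1)·C(9,4) + C(10,2)·C(9,3) = 126 + 1260 + 3780 = 5166.
Probability = 5166/11628 = 287/646.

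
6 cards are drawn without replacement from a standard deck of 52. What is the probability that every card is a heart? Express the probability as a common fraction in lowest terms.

There are C(52,6) = 20358520 possible 6-card hands.
Hands that are all hearts: C(13,6) = 1716.
Probability = 1716/20358520 = 33/391510.

33/391510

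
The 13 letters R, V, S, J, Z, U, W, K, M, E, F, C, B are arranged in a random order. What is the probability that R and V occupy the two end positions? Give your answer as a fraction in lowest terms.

There are 13! = 6227020800 arrangements.
Place R and V at the ends in 2 ways, arrange the remaining 11 in 11! = 39916800 ways: 2·39916800 = 79833600.
Probability = 79833600/6227020800 = 1/78.

1/78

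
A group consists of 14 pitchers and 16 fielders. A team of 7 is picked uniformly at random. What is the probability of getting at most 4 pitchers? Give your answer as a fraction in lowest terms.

Total selections: C(30,7) = 2035800.
Count the complement (more than 4 pitchers): C(14,5)·C(16,2) + C(14,6)·C(16,1) + C(14,7)·C(16,0) = 240240 + 48048 + 3432 = 291720.
Probability = 1 − 291720/2035800 = 1744080/2035800 = 1118/1305.

1118/1305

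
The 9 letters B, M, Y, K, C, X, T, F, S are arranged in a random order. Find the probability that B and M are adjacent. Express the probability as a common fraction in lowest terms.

There are 9! = 362880 arrangements.
Treat B and M as a block: 8! arrangements of the blocks × 2 orders within the block = 2·40320 = 80640.
Probability = 80640/362880 = 2/9.

2/9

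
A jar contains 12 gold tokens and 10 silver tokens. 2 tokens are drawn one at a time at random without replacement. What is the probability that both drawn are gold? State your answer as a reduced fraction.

2/7

Multiply the conditional probabilities at each draw: 12/22 · 11/21 = 132/462 = 2/7.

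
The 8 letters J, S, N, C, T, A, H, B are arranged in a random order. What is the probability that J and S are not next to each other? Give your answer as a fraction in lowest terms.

3/4

There are 8! = 40320 arrangements.
Arrangements with J and S adjacent: 2·7! = 10080.
So not adjacent: 40320 − 10080 = 30240, probability 30240/40320 = 3/4.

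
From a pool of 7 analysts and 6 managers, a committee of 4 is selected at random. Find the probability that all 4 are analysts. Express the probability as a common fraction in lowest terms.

There are C(13,4) = 715 possible selections.
Selections with all analysts: C(7,4) = 35.
Probability = 35/715 = 7/143.

7/143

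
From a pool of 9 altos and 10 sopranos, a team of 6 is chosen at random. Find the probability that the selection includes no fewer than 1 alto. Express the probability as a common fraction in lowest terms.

There are C(19,6) = 27132 ways to choose the 6.
The complement is all 6 are sopranos: C(10,6) = 210.
Probability = 1 − 210/27132 = 26922/27132 = 641/646.

641/646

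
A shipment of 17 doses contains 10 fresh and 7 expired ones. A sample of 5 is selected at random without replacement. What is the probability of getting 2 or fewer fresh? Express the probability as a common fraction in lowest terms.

139/442

Total selections: C(17,5) = 6188.
Favorable selections (2 or fewer fresh): C(10,0)·C(7,5) + C(10,1)·C(7,4) + C(10,2)·C(7,3) = 21 + 350 + 1575 = 1946.
Probability = 1946/6188 = 139/442.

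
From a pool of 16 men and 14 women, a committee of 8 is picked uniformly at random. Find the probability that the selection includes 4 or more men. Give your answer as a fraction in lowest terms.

66362/90045

Total selections: C(30,8) = 5852925.
Count the complement (fewer than 4 men): C(16,0)·C(14,8) + C(16,1)·C(14,7) + C(16,2)·C(14,6) + C(16,3)·C(14,5) = 3003 + 54912 + 360360 + 1121120 = 1539395.
Probability = 1 − 1539395/5852925 = 4313530/5852925 = 66362/90045.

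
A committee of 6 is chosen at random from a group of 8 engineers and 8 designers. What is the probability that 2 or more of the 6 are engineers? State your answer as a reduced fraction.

There are C(16,6) = 8008 ways to choose the 6.
Count the complement (fewer than 2 engineers): C(8,0)·C(8,6) + C(8,1)·C(8,5) = 28 + 448 = 476.
Probability = 1 − 476/8008 = 7532/8008 = 269/286.

269/286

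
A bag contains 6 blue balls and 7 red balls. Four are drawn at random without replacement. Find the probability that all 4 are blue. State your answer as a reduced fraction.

There are C(13,4) = 715 possible selections.
Selections with all blue: C(6,4) = 15.
Probability = 15/715 = 3/143.

3/143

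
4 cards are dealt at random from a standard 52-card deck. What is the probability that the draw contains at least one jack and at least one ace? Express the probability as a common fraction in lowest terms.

There are C(52,4) = 270725 possible draws.
By inclusion-exclusion on the complements, draws missing all jacks or all aces: C(48,4) + C(48,4) − C(44,4) = 194580 + 194580 − 135751 = 253409.
So draws with at least one of each: 270725 − 253409 = 17316, probability 17316/270725 = 1332/20825.

1332/20825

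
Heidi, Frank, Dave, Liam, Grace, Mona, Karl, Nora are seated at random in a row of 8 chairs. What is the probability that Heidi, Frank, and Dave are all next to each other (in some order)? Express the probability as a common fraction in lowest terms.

There are 8! = 40320 arrangements.
Treat the three as one block: 6! placements × 3! orders within the block = 720·6 = 4320.
Probability = 4320/40320 = 3/28.

3/28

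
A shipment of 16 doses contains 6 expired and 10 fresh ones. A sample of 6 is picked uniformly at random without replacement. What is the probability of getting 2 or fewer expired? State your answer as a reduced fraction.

87/143

Total selections: C(16,6) = 8008.
Favorable selections (2 or fewer expired): C(6,0)·C(10,6) + C(6,1)·C(10,5) + C(6,2)·C(10,4) = 210 + 1512 + 3150 = 4872.
Probability = 4872/8008 = 87/143.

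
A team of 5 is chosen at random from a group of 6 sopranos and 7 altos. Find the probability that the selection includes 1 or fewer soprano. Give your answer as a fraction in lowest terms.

7/39

There are C(13,5) = 1287 ways to choose the 5.
Favorable selections (1 or fewer soprano): C(6,0)·C(7,5) + C(6,1)·C(7,4) = 21 + 210 = 231.
Probability = 231/1287 = 7/39.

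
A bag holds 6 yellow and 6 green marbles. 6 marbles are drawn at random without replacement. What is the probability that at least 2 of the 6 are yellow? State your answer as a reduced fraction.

887/924

There are C(12,6) = 924 ways to choose the 6.
Count the complement (fewer than 2 yellow): C(6,0)·C(6,6) + C(6,1)·C(6,5) = 1 + 36 = 37.
Probability = 1 − 37/924 = 887/924.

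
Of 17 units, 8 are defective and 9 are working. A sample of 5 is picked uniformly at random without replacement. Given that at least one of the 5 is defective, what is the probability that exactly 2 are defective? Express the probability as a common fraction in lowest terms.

168/433

Work in counts. Selections with at least one defective: C(17,5) − C(9,5) = 6188 − 126 = 6062.
Of those, selections where exactly 2 are defective: C(8,2)·C(9,3) = 28·84 = 2352.
Conditional probability = 2352/6062 = 168/433.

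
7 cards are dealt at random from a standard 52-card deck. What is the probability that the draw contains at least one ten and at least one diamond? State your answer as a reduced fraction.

There are C(52,7) = 133784560 possible draws.
By inclusion-exclusion on the complements, draws missing all tens or all diamonds: C(48,7) + C(39,7) − C(36,7) = 73629072 + 15380937 − 8347680 = 80662329.
So draws with at least one of each: 133784560 − 80662329 = 53122231, probability 53122231/133784560.

53122231/133784560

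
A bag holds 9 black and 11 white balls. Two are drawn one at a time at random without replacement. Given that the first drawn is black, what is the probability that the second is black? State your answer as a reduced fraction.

8/19

After removing one black, 19 remain: 8 black and 11 white.
So the probability the next is black is 8/19.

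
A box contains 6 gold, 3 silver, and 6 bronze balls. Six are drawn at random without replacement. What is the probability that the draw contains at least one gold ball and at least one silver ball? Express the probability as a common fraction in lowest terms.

3998/5005

There are C(15,6) = 5005 possible draws.
By inclusion-exclusion on the complements, draws missing all gold or all silver: C(9,6) + C(12,6) − C(6,6) = 84 + 924 − 1 = 1007.
So draws with at least one of each: 5005 − 1007 = 3998, probability 3998/5005.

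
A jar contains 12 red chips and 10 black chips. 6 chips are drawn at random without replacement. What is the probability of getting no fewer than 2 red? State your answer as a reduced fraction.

Total selections: C(22,6) = 74613.
Favorable selections (no fewer than 2 red): C(12,2)·C(10,4) + C(12,3)·C(10,3) + C(12,4)·C(10,2) + C(12,5)·C(10,1) + C(12,6)·C(10,0) = 13860 + 26400 + 22275 + 7920 + 924 = 71379.
Probability = 71379/74613 = 309/323.

309/323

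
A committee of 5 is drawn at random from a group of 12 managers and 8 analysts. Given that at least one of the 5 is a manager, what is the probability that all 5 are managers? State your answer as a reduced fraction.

Work in counts. Selections with at least one manager: C(20,5) − C(8,5) = 15504 − 56 = 15448.
Of those, selections where all 5 are managers: C(12,5) = 792.
Conditional probability = 792/15448 = 99/1931.

99/1931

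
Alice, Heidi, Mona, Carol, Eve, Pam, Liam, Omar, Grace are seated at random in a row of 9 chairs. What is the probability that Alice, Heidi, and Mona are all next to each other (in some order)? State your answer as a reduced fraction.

There are 9! = 362880 arrangements.
Treat the three as one block: 7! placements × 3! orders within the block = 5040·6 = 30240.
Probability = 30240/362880 = 1/12.

1/12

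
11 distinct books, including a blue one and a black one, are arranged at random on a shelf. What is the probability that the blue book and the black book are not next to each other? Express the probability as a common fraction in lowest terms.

9/11

There are 11! = 39916800 arrangements.
Arrangements with the blue book and the black book adjacent: 2·10! = 7257600.
So not adjacent: 39916800 − 7257600 = 32659200, probability 32659200/39916800 = 9/11.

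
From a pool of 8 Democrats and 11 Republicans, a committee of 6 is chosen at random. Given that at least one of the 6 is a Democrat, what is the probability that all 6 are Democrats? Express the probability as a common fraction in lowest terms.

2/1905

Work in counts. Selections with at least one Democrat: C(19,6) − C(11,6) = 27132 − 462 = 26670.
Of those, selections where all 6 are Democrats: C(8,6) = 28.
Conditional probability = 28/26670 = 2/1905.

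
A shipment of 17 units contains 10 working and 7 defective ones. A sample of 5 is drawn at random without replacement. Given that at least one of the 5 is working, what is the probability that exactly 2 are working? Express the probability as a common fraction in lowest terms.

Work in counts. Selections with at least one working: C(17,5) − C(7,5) = 6188 − 21 = 6167.
Of those, selections where exactly 2 are working: C(10,2)·C(7,3) = 45·35 = 1575.
Conditional probability = 1575/6167 = 225/881.

225/881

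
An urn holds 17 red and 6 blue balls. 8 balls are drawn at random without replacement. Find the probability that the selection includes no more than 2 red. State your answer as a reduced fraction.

Total selections: C(23,8) = 490314.
Favorable selections (no more than 2 red): C(17,2)·C(6,6) = 136.
Probability = 136/490314 = 4/14421.

4/14421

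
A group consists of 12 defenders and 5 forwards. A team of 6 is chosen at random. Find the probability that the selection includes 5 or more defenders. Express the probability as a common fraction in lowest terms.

There are C(17,6) = 12376 ways to choose the 6.
Favorable selections (5 or more defenders): C(12,5)·C(5,1) + C(12,6)·C(5,0) = 3960 + 924 = 4884.
Probability = 4884/12376 = 1221/3094.

1221/3094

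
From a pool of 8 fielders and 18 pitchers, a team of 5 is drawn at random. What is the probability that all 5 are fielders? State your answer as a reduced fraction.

14/16445

There are C(26,5) = 65780 possible selections.
Selections with all fielders: C(8,5) = 56.
Probability = 56/65780 = 14/16445.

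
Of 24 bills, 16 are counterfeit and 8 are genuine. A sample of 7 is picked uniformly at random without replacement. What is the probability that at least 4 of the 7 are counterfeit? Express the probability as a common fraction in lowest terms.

There are C(24,7) = 346104 ways to choose the 7.
Favorable selections (at least 4 counterfeit): C(16,4)·C(8,3) + C(16,5)·C(8,2) + C(16,6)·C(8,1) + C(16,7)·C(8,0) = 101920 + 122304 + 64064 + 11440 = 299728.
Probability = 299728/346104 = 3406/3933.

3406/3933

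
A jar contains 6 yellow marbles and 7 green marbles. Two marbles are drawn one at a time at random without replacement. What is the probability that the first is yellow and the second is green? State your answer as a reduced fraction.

7/26

Multiply the conditional probabilities at each draw: 6/13 · 7/12 = 42/156 = 7/26.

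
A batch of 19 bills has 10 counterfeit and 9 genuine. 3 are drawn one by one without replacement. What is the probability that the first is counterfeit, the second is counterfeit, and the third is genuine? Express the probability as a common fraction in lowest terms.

45/323

Multiply the conditional probabilities at each draw: 10/19 · 9/18 · 9/17 = 810/5814 = 45/323.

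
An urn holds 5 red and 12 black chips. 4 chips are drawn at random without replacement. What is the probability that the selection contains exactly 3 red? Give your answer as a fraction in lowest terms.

Total number of selections: C(17,4) = 2380.
Selections with exactly 3 red: choose 3 of the 5 red and 1 of the 12 black, C(5,3)·C(12,1) = 10·12 = 120.
Probability = 120/2380 = 6/119.

6/119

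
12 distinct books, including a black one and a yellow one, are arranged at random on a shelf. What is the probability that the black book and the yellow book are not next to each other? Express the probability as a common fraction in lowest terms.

There are 12! = 479001600 arrangements.
Arrangements with the black book and the yellow book adjacent: 2·11! = 79833600.
So not adjacent: 479001600 − 79833600 = 399168000, probability 399168000/479001600 = 5/6.

5/6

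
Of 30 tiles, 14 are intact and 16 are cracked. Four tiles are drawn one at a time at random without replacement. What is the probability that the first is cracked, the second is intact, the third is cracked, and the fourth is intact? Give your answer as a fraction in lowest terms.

Multiply the conditional probabilities at each draw: 16/30 · 14/29 · 15/28 · 13/27 = 43680/657720 = 52/783.

52/783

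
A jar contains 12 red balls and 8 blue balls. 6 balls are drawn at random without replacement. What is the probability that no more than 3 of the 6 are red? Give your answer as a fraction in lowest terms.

147/323

There are C(20,6) = 38760 ways to choose the 6.
Favorable selections (no more than 3 red): C(12,0)·C(8,6) + C(12,1)·C(8,5) + C(12,2)·C(8,4) + C(12,3)·C(8,3) = 28 + 672 + 4620 + 12320 = 17640.
Probability = 17640/38760 = 147/323.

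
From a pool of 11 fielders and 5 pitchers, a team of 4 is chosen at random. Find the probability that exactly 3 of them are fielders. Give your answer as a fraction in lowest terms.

The sample space is all 4-subsets of the 16: C(16,4) = 1820.
Selections with exactly 3 fielders: choose 3 of the 11 fielders and 1 of the 5 pitchers, C(11,3)·C(5,1) = 165·5 = 825.
Probability = 825/1820 = 165/364.

165/364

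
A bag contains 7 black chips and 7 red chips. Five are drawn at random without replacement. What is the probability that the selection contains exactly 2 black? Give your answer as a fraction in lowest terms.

Total number of selections: C(14,5) = 2002.
Selections with exactly 2 black: choose 2 of the 7 black and 3 of the 7 red, C(7,2)·C(7,3) = 21·35 = 735.
Probability = 735/2002 = 105/286.

105/286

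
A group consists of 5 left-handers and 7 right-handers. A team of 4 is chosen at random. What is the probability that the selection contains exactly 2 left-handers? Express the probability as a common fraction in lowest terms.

Total number of selections: C(12,4) = 495.
Selections with exactly 2 left-handers: choose 2 of the 5 left-handers and 2 of the 7 right-handers, C(5,2)·C(7,2) = 10·21 = 210.
Probability = 210/495 = 14/33.

14/33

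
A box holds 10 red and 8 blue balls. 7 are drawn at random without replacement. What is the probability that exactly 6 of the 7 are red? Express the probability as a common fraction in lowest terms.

35/663

The sample space is all 7-subsets of the 18: C(18,7) = 31824.
Selections with exactly 6 red: choose 6 of the 10 red and 1 of the 8 blue, C(10,6)·C(8,1) = 210·8 = 1680.
Probability = 1680/31824 = 35/663.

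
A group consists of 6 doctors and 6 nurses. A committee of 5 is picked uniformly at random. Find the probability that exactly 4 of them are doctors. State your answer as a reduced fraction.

5/44

The sample space is all 5-subsets of the 12: C(12,5) = 792.
Selections with exactly 4 doctors: choose 4 of the 6 doctors and 1 of the 6 nurses, C(6,4)·C(6,1) = 15·6 = 90.
Probability = 90/792 = 5/44.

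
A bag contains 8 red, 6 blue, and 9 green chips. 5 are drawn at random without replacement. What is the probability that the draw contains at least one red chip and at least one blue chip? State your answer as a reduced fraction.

There are C(23,5) = 33649 possible draws.
By inclusion-exclusion on the complements, draws missing all red or all blue: C(15,5) + C(17,5) − C(9,5) = 3003 + 6188 − 126 = 9065.
So draws with at least one of each: 33649 − 9065 = 24584, probability 24584/33649 = 3512/4807.

3512/4807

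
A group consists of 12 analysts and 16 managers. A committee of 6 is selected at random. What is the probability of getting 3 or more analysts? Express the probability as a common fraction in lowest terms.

There are C(28,6) = 376740 ways to choose the 6.
Count the complement (fewer than 3 analysts): C(12,0)·C(16,6) + C(12,1)·C(16,5) + C(12,2)·C(16,4) = 8008 + 52416 + 120120 = 180544.
Probability = 1 − 180544/376740 = 196196/376740 = 539/1035.

539/1035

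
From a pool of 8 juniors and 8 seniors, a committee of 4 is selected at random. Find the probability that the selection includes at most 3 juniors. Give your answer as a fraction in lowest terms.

Total selections: C(16,4) = 1820.
The complement is exactly 4 juniors: C(8,4)·C(8,0) = 70.
Probability = 1 − 70/1820 = 1750/1820 = 25/26.

25/26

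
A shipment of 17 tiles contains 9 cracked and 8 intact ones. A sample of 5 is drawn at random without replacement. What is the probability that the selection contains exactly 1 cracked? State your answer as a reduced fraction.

Total number of selections: C(17,5) = 6188.
Selections with exactly 1 cracked: choose 1 of the 9 cracked and 4 of the 8 intact, C(9,1)·C(8,4) = 9·70 = 630.
Probability = 630/6188 = 45/442.

45/442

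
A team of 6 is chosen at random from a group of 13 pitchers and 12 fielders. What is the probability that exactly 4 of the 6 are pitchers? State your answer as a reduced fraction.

429/1610

There are C(25,6) = 177100 ways to choose 6 from 25.
Selections with exactly 4 pitchers: choose 4 of the 13 pitchers and 2 of the 12 fielders, C(13,4)·C(12,2) = 715·66 = 47190.
Probability = 47190/177100 = 429/1610.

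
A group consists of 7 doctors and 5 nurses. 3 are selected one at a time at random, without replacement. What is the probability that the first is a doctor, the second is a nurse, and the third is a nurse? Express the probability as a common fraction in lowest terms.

7/66

Multiply the conditional probabilities at each draw: 7/12 · 5/11 · 4/10 = 140/1320 = 7/66.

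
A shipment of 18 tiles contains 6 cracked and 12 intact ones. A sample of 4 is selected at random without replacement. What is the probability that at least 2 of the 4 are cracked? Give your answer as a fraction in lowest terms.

There are C(18,4) = 3060 ways to choose the 4.
Favorable selections (at least 2 cracked): C(6,2)·C(12,2) + C(6,3)·C(12,1) + C(6,4)·C(12,0) = 990 + 240 + 15 = 1245.
Probability = 1245/3060 = 83/204.

83/204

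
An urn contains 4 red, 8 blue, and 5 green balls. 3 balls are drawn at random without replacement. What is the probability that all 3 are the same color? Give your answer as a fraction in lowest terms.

7/68

There are C(17,3) = 680 ways to draw 3 balls.
All same color: C(4,3) + C(8,3) + C(5,3) = 4 + 56 + 10 = 70.
Probability = 70/680 = 7/68.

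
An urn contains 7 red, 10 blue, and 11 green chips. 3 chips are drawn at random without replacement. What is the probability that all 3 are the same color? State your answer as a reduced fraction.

There are C(28,3) = 3276 ways to draw 3 chips.
All same color: C(7,3) + C(10,3) + C(11,3) = 35 + 120 + 165 = 320.
Probability = 320/3276 = 80/819.

80/819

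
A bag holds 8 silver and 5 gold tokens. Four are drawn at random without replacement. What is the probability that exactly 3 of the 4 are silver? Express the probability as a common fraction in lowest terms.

56/143

The sample space is all 4-subsets of the 13: C(13,4) = 715.
Selections with exactly 3 silver: choose 3 of the 8 silver and 1 of the 5 gold, C(8,3)·C(5,1) = 56·5 = 280.
Probability = 280/715 = 56/143.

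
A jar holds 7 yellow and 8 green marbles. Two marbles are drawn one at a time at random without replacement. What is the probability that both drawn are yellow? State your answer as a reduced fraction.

1/5

Multiply the conditional probabilities at each draw: 7/15 · 6/14 = 42/210 = 1/5.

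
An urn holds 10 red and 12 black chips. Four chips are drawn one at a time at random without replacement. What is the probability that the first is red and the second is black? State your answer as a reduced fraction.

20/77

Multiply the conditional probabilities at each draw: 10/22 · 12/21 = 120/462 = 20/77.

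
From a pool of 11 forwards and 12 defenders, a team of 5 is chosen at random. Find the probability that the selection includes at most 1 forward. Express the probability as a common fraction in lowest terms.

81/437

There are C(23,5) = 33649 ways to choose the 5.
Favorable selections (at most 1 forward): C(11,0)·C(12,5) + C(11,1)·C(12,4) = 792 + 5445 = 6237.
Probability = 6237/33649 = 81/437.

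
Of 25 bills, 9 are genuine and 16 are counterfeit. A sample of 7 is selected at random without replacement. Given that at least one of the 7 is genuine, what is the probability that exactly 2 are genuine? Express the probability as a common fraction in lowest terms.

1456/4345

Work in counts. Selections with at least one genuine: C(25,7) − C(16,7) = 480700 − 11440 = 469260.
Of those, selections where exactly 2 are genuine: C(9,2)·C(16,5) = 36·4368 = 157248.
Conditional probability = 157248/469260 = 1456/4345.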